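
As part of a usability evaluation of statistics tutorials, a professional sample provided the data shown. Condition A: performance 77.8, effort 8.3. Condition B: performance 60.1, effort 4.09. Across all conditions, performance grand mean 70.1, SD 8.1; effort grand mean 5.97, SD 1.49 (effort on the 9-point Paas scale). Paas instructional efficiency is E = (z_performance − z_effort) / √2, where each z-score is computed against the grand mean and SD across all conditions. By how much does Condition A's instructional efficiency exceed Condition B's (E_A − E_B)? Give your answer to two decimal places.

Condition A: z_P = (77.8 − 70.1)/8.1 = 0.9506; z_E = (8.3 − 5.97)/1.49 = 1.5638; E_A = (0.9506 − 1.5638)/√2 = -0.4336.
Condition B: z_P = (60.1 − 70.1)/8.1 = -1.2346; z_E = (4.09 − 5.97)/1.49 = -1.2617; E_B = (-1.2346 − (-1.2617))/√2 = 0.0192.
E_A − E_B = -0.4336 − 0.0192 = -0.4528 ≈ -0.45.

-0.45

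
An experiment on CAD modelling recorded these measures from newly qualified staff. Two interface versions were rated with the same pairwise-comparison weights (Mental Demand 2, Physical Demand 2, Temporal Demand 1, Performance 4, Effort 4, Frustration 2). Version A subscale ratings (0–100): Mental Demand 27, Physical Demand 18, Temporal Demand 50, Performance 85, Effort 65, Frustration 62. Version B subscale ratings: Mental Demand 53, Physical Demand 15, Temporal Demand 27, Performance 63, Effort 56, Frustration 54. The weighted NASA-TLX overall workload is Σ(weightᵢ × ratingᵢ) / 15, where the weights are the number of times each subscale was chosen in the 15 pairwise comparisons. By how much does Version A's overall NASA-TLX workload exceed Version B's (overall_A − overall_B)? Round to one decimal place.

Version A weighted sum = 2·27 + 2·18 + 1·50 + 4·85 + 4·65 + 2·62 = 54 + 36 + 50 + 340 + 260 + 124 = 864; overall_A = 864/15 = 57.6000.
Version B weighted sum = 2·53 + 2·15 + 1·27 + 4·63 + 4·56 + 2·54 = 106 + 30 + 27 + 252 + 224 + 108 = 747; overall_B = 747/15 = 49.8000.
Difference = 57.6000 − 49.8000 = 7.8000 ≈ 7.8.

7.8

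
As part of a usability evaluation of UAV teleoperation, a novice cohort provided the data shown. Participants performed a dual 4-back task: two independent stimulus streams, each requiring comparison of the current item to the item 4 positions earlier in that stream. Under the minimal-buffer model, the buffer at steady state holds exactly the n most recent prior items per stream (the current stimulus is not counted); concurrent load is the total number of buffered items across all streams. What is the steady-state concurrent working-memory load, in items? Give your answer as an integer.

8

Each stream's buffer holds its 4 most recent prior items.
Two independent streams: 2 × 4 = 8 buffered items at steady state.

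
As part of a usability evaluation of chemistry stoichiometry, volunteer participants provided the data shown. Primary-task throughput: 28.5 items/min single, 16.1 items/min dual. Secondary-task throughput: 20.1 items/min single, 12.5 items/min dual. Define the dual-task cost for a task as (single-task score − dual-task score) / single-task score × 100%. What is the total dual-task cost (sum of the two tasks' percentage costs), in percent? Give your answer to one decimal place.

Primary cost = (28.5 − 16.1) / 28.5 × 100% = 43.5088%.
Secondary cost = (20.1 − 12.5) / 20.1 × 100% = 37.8109%.
Total = 43.5088% + 37.8109% = 81.3197% ≈ 81.3%.

81.3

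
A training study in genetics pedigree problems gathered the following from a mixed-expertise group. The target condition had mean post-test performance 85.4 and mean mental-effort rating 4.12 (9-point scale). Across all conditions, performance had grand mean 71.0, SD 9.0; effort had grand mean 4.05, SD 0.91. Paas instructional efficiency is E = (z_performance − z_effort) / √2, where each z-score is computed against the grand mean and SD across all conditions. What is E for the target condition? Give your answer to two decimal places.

z_performance = (85.4 − 71.0) / 9.0 = 14.4000 / 9.0 = 1.6000.
z_effort = (4.12 − 4.05) / 0.91 = 0.0700 / 0.91 = 0.0769.
z_P − z_E = 1.6000 − 0.0769 = 1.5231.
E = 1.5231 / √2 = 1.5231 / 1.41421 = 1.0770 ≈ 1.08.

1.08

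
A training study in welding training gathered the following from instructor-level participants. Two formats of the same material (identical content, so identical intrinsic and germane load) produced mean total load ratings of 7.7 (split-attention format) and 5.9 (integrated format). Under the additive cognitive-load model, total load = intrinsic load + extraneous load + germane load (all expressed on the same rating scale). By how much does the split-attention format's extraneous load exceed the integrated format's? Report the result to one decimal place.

1.8

Intrinsic and germane load are equal across formats, so the difference in total load equals the difference in extraneous load.
Extraneous-load difference = 7.7 − 5.9 = 1.8.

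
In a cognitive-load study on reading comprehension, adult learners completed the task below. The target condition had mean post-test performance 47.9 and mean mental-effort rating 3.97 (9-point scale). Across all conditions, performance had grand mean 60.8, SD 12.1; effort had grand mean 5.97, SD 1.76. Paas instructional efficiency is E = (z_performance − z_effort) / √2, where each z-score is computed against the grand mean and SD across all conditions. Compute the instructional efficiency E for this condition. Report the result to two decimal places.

z_performance = (47.9 − 60.8) / 12.1 = -12.9000 / 12.1 = -1.0661.
z_effort = (3.97 − 5.97) / 1.76 = -2.0000 / 1.76 = -1.1364.
z_P − z_E = -1.0661 − (-1.1364) = 0.0703.
E = 0.0703 / √2 = 0.0703 / 1.41421 = 0.0497 ≈ 0.05.

0.05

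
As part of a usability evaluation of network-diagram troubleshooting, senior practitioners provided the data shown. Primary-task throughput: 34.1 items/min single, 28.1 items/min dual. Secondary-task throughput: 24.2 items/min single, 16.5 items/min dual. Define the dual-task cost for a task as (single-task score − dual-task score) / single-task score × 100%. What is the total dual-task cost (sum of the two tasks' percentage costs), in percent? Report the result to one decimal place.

49.4

Primary cost = (34.1 − 28.1) / 34.1 × 100% = 17.5953%.
Secondary cost = (24.2 − 16.5) / 24.2 × 100% = 31.8182%.
Total = 17.5953% + 31.8182% = 49.4135% ≈ 49.4%.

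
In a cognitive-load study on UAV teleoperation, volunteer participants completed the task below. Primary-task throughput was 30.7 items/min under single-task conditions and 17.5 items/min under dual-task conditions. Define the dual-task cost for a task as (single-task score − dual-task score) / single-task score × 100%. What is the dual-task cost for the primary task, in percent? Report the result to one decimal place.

Cost = (30.7 − 17.5) / 30.7 × 100%
     = 13.2000 / 30.7 × 100% = 42.9967%.
≈ 43.0%.

43.0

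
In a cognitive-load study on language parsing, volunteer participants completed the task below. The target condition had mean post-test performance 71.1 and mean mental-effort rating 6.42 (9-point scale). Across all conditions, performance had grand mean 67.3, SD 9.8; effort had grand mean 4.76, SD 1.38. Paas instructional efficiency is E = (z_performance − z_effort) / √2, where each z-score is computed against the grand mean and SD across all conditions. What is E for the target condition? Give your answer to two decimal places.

z_performance = (71.1 − 67.3) / 9.8 = 3.8000 / 9.8 = 0.3878.
z_effort = (6.42 − 4.76) / 1.38 = 1.6600 / 1.38 = 1.2029.
z_P − z_E = 0.3878 − 1.2029 = -0.8151.
E = -0.8151 / √2 = -0.8151 / 1.41421 = -0.5764 ≈ -0.58.

-0.58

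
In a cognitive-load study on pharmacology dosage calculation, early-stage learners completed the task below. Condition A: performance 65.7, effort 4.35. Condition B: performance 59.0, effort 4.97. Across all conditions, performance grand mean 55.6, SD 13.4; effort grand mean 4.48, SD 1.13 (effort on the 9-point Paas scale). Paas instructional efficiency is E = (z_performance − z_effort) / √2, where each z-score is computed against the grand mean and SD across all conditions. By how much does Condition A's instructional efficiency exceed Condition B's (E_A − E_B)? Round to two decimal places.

Condition A: z_P = (65.7 − 55.6)/13.4 = 0.7537; z_E = (4.35 − 4.48)/1.13 = -0.1150; E_A = (0.7537 − (-0.1150))/√2 = 0.6143.
Condition B: z_P = (59.0 − 55.6)/13.4 = 0.2537; z_E = (4.97 − 4.48)/1.13 = 0.4336; E_B = (0.2537 − 0.4336)/√2 = -0.1272.
E_A − E_B = 0.6143 − (-0.1272) = 0.7415 ≈ 0.74.

0.74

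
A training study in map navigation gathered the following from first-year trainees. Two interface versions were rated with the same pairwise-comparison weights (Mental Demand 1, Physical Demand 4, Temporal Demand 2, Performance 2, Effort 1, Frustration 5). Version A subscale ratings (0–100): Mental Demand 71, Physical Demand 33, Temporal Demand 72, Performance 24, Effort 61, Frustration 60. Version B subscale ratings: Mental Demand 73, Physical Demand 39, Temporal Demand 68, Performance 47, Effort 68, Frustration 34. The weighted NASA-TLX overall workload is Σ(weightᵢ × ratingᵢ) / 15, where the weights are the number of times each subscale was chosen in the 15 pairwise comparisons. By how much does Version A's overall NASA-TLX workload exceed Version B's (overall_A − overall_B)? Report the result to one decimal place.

Version A weighted sum = 1·71 + 4·33 + 2·72 + 2·24 + 1·61 + 5·60 = 71 + 132 + 144 + 48 + 61 + 300 = 756; overall_A = 756/15 = 50.4000.
Version B weighted sum = 1·73 + 4·39 + 2·68 + 2·47 + 1·68 + 5·34 = 73 + 156 + 136 + 94 + 68 + 170 = 697; overall_B = 697/15 = 46.4667.
Difference = 50.4000 − 46.4667 = 3.9333 ≈ 3.9.

3.9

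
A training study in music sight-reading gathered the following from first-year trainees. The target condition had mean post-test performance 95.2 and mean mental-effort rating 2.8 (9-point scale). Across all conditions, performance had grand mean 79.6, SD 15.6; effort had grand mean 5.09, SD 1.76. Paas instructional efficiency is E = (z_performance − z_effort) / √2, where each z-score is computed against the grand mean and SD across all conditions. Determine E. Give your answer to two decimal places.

z_performance = (95.2 − 79.6) / 15.6 = 15.6000 / 15.6 = 1.0000.
z_effort = (2.8 − 5.09) / 1.76 = -2.2900 / 1.76 = -1.3011.
z_P − z_E = 1.0000 − (-1.3011) = 2.3011.
E = 2.3011 / √2 = 2.3011 / 1.41421 = 1.6271 ≈ 1.63.

1.63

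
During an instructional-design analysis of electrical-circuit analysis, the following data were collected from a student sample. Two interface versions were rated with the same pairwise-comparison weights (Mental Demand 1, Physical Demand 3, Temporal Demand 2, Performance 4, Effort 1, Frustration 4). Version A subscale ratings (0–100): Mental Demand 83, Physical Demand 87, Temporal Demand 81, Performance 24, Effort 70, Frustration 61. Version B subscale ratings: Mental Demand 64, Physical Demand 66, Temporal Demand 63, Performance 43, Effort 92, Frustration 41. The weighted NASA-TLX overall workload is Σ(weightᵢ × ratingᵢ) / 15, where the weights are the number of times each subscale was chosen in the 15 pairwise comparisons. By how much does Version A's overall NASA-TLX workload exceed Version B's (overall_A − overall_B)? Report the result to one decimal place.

Version A weighted sum = 1·83 + 3·87 + 2·81 + 4·24 + 1·70 + 4·61 = 83 + 261 + 162 + 96 + 70 + 244 = 916; overall_A = 916/15 = 61.0667.
Version B weighted sum = 1·64 + 3·66 + 2·63 + 4·43 + 1·92 + 4·41 = 64 + 198 + 126 + 172 + 92 + 164 = 816; overall_B = 816/15 = 54.4000.
Difference = 61.0667 − 54.4000 = 6.6667 ≈ 6.7.

6.7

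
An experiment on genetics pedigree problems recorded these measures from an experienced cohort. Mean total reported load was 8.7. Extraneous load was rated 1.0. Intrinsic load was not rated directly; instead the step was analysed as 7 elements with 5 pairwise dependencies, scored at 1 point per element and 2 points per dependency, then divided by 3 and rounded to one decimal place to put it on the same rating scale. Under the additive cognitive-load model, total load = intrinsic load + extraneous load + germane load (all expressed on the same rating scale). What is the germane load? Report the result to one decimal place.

2.0

Intrinsic (element-interactivity): (7 × 1 + 5 × 2) / 3 = 17 / 3 = 5.6667 → 5.7.
germane load = total − intrinsic − extraneous
             = 8.7 − 5.7 − 1.0 = 2.0.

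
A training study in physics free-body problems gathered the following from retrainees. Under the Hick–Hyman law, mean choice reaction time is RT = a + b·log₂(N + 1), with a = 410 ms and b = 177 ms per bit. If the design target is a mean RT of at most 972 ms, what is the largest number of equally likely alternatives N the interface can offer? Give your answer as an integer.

8

Set 410 + 177·log₂(N + 1) ≤ 972.
log₂(N + 1) ≤ (972 − 410) / 177 = 3.1751.
N + 1 ≤ 2^3.1751 = 9.0323.
N ≤ 8.0323, so the largest integer N is 8.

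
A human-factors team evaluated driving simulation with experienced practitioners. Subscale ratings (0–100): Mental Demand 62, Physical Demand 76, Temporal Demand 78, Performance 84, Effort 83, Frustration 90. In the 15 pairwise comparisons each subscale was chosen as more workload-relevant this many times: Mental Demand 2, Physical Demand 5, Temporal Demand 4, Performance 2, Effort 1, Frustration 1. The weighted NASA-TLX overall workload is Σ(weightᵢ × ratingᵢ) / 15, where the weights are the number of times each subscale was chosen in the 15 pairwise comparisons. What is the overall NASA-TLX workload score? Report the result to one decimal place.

The tallies are the weights (they sum to 15).
Weighted sum = 2·62 + 5·76 + 4·78 + 2·84 + 1·83 + 1·90
            = 124 + 380 + 312 + 168 + 83 + 90 = 1157.
Overall workload = 1157 / 15 = 77.1333 ≈ 77.1.

77.1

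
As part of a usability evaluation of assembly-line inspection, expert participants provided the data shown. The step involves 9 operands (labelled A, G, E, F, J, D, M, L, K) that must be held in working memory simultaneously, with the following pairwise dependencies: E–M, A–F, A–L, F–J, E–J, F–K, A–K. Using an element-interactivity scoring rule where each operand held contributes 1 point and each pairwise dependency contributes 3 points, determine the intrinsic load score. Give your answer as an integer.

Count of operands held simultaneously: 9.
Count of pairwise dependencies listed: 7.
Element contribution: 9 × 1 = 9.
Interaction contribution: 7 × 3 = 21.
Intrinsic load = 9 + 21 = 30.

30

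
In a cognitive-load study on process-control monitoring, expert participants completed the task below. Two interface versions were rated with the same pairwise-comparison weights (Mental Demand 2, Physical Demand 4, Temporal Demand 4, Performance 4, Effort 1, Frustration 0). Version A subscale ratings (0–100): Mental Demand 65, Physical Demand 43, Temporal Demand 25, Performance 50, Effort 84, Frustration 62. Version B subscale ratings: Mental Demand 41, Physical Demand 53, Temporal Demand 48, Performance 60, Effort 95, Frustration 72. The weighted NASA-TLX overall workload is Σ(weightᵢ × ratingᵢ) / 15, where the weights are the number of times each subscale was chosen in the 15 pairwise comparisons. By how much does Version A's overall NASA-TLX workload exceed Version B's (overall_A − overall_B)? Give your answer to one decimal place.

-9.0

Version A weighted sum = 2·65 + 4·43 + 4·25 + 4·50 + 1·84 + 0·62 = 130 + 172 + 100 + 200 + 84 + 0 = 686; overall_A = 686/15 = 45.7333.
Version B weighted sum = 2·41 + 4·53 + 4·48 + 4·60 + 1·95 + 0·72 = 82 + 212 + 192 + 240 + 95 + 0 = 821; overall_B = 821/15 = 54.7333.
Difference = 45.7333 − 54.7333 = -9.0000 ≈ -9.0.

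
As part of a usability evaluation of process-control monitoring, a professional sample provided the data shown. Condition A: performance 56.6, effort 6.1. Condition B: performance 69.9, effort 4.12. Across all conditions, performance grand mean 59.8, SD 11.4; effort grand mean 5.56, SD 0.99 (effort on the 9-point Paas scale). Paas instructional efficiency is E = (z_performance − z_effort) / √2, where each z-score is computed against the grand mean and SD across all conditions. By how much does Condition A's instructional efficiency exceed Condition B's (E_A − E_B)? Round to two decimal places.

Condition A: z_P = (56.6 − 59.8)/11.4 = -0.2807; z_E = (6.1 − 5.56)/0.99 = 0.5455; E_A = (-0.2807 − 0.5455)/√2 = -0.5842.
Condition B: z_P = (69.9 − 59.8)/11.4 = 0.8860; z_E = (4.12 − 5.56)/0.99 = -1.4545; E_B = (0.8860 − (-1.4545))/√2 = 1.6550.
E_A − E_B = -0.5842 − 1.6550 = -2.2392 ≈ -2.24.

-2.24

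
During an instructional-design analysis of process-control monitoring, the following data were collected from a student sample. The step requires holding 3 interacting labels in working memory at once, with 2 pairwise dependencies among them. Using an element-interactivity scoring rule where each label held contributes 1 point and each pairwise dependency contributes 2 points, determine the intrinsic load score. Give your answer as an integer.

7

Element contribution: 3 × 1 = 3.
Interaction contribution: 2 × 2 = 4.
Intrinsic load = 3 + 4 = 7.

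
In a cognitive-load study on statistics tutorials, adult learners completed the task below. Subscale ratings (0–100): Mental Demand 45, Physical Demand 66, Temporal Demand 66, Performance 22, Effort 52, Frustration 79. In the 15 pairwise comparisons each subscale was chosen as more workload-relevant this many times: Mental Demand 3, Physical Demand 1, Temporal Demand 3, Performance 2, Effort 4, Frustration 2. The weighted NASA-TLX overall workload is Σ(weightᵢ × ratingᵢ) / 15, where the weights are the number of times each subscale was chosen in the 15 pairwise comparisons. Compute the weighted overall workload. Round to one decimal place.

The tallies are the weights (they sum to 15).
Weighted sum = 3·45 + 1·66 + 3·66 + 2·22 + 4·52 + 2·79
            = 135 + 66 + 198 + 44 + 208 + 158 = 809.
Overall workload = 809 / 15 = 53.9333 ≈ 53.9.

53.9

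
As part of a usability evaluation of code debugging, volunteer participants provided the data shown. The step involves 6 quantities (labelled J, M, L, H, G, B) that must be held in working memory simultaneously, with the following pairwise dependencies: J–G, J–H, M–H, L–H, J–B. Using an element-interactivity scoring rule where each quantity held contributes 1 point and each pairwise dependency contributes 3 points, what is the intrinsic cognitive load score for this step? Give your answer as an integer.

21

Count of quantities held simultaneously: 6.
Count of pairwise dependencies listed: 5.
Element contribution: 6 × 1 = 6.
Interaction contribution: 5 × 3 = 15.
Intrinsic load = 6 + 15 = 21.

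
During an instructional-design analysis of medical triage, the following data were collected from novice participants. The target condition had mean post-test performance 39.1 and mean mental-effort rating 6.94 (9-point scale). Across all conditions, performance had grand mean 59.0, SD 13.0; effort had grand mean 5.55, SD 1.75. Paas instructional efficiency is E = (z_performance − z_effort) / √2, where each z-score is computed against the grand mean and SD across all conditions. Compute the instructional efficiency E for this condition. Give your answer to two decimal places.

z_performance = (39.1 − 59.0) / 13.0 = -19.9000 / 13.0 = -1.5308.
z_effort = (6.94 − 5.55) / 1.75 = 1.3900 / 1.75 = 0.7943.
z_P − z_E = -1.5308 − 0.7943 = -2.3251.
E = -2.3251 / √2 = -2.3251 / 1.41421 = -1.6441 ≈ -1.64.

-1.64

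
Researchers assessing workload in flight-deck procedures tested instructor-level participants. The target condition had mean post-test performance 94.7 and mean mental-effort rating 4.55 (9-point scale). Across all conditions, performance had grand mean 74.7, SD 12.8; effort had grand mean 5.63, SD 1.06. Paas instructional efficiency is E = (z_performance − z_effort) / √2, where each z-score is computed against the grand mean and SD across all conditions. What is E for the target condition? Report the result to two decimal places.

z_performance = (94.7 − 74.7) / 12.8 = 20.0000 / 12.8 = 1.5625.
z_effort = (4.55 − 5.63) / 1.06 = -1.0800 / 1.06 = -1.0189.
z_P − z_E = 1.5625 − (-1.0189) = 2.5814.
E = 2.5814 / √2 = 2.5814 / 1.41421 = 1.8253 ≈ 1.83.

1.83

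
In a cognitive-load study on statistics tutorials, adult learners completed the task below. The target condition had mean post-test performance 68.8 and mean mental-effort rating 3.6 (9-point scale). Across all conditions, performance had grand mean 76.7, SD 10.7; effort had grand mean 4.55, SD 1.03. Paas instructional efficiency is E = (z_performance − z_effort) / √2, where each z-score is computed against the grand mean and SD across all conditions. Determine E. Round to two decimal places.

0.13

z_performance = (68.8 − 76.7) / 10.7 = -7.9000 / 10.7 = -0.7383.
z_effort = (3.6 − 4.55) / 1.03 = -0.9500 / 1.03 = -0.9223.
z_P − z_E = -0.7383 − (-0.9223) = 0.1840.
E = 0.1840 / √2 = 0.1840 / 1.41421 = 0.1301 ≈ 0.13.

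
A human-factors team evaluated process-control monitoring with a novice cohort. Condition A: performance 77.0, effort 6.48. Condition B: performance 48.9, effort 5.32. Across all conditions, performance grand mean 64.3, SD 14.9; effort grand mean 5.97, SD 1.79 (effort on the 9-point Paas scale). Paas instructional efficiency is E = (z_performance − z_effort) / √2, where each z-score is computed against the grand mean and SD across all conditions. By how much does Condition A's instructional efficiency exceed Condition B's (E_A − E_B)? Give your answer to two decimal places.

Condition A: z_P = (77.0 − 64.3)/14.9 = 0.8523; z_E = (6.48 − 5.97)/1.79 = 0.2849; E_A = (0.8523 − 0.2849)/√2 = 0.4012.
Condition B: z_P = (48.9 − 64.3)/14.9 = -1.0336; z_E = (5.32 − 5.97)/1.79 = -0.3631; E_B = (-1.0336 − (-0.3631))/√2 = -0.4741.
E_A − E_B = 0.4012 − (-0.4741) = 0.8753 ≈ 0.88.

0.88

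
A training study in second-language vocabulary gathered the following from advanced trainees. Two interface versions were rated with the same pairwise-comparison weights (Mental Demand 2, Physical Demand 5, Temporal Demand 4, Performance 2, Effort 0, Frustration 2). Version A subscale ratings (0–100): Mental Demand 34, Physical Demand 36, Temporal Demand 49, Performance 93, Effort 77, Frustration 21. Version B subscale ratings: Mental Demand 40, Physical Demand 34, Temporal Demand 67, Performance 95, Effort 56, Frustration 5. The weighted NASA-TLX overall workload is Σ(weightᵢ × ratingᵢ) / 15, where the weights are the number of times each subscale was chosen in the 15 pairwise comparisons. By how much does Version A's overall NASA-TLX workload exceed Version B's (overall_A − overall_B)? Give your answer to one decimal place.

-3.1

Version A weighted sum = 2·34 + 5·36 + 4·49 + 2·93 + 0·77 + 2·21 = 68 + 180 + 196 + 186 + 0 + 42 = 672; overall_A = 672/15 = 44.8000.
Version B weighted sum = 2·40 + 5·34 + 4·67 + 2·95 + 0·56 + 2·5 = 80 + 170 + 268 + 190 + 0 + 10 = 718; overall_B = 718/15 = 47.8667.
Difference = 44.8000 − 47.8667 = -3.0667 ≈ -3.1.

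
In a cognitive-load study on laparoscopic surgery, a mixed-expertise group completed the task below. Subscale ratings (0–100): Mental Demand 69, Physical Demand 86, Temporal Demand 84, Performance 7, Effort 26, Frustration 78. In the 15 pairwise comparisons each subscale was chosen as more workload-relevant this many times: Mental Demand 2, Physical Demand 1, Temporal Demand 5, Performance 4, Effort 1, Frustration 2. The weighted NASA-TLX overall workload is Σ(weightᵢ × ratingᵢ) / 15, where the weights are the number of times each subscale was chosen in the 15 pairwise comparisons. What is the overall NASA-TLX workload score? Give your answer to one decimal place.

The tallies are the weights (they sum to 15).
Weighted sum = 2·69 + 1·86 + 5·84 + 4·7 + 1·26 + 2·78
            = 138 + 86 + 420 + 28 + 26 + 156 = 854.
Overall workload = 854 / 15 = 56.9333 ≈ 56.9.

56.9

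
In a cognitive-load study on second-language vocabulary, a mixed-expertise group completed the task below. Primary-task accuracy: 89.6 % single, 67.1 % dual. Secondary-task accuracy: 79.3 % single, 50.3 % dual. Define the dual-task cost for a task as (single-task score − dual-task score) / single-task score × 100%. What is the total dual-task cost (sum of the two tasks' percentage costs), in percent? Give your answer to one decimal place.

61.7

Primary cost = (89.6 − 67.1) / 89.6 × 100% = 25.1116%.
Secondary cost = (79.3 − 50.3) / 79.3 × 100% = 36.5700%.
Total = 25.1116% + 36.5700% = 61.6816% ≈ 61.7%.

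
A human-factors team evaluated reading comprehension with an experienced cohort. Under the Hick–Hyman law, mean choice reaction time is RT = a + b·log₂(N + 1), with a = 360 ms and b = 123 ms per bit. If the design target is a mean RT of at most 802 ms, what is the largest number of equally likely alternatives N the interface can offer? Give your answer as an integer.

11

Set 360 + 123·log₂(N + 1) ≤ 802.
log₂(N + 1) ≤ (802 − 360) / 123 = 3.5935.
N + 1 ≤ 2^3.5935 = 12.0712.
N ≤ 11.0712, so the largest integer N is 11.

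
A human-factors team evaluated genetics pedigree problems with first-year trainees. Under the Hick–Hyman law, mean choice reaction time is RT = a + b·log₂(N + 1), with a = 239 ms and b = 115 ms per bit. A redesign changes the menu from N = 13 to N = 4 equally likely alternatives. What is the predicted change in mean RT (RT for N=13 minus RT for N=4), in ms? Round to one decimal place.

RT(13) = 239 + 115·log₂(14) = 239 + 115·3.8074 = 676.8510 ms.
RT(4) = 239 + 115·log₂(5) = 239 + 115·2.3219 = 506.0185 ms.
Difference = 676.8510 − 506.0185 = 170.8325 ≈ 170.8 ms.

170.8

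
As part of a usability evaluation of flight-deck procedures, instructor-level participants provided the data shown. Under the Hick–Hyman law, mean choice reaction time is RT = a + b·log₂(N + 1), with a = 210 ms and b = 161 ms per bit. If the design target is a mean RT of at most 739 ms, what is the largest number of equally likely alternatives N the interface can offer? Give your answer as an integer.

8

Set 210 + 161·log₂(N + 1) ≤ 739.
log₂(N + 1) ≤ (739 − 210) / 161 = 3.2857.
N + 1 ≤ 2^3.2857 = 9.7520.
N ≤ 8.7520, so the largest integer N is 8.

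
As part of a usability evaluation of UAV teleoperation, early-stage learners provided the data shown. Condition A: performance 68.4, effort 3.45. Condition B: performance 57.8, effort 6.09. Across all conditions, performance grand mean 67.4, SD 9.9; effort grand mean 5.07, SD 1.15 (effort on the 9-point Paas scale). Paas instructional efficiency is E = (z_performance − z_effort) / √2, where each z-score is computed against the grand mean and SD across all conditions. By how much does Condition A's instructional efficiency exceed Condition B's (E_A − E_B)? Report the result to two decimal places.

Condition A: z_P = (68.4 − 67.4)/9.9 = 0.1010; z_E = (3.45 − 5.07)/1.15 = -1.4087; E_A = (0.1010 − (-1.4087))/√2 = 1.0675.
Condition B: z_P = (57.8 − 67.4)/9.9 = -0.9697; z_E = (6.09 − 5.07)/1.15 = 0.8870; E_B = (-0.9697 − 0.8870)/√2 = -1.3129.
E_A − E_B = 1.0675 − (-1.3129) = 2.3804 ≈ 2.38.

2.38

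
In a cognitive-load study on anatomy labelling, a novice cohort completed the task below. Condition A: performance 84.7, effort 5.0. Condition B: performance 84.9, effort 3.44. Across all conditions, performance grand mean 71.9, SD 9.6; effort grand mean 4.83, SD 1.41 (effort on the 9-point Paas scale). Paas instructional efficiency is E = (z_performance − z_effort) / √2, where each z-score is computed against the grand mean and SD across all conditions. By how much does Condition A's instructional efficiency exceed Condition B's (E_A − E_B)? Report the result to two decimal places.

Condition A: z_P = (84.7 − 71.9)/9.6 = 1.3333; z_E = (5.0 − 4.83)/1.41 = 0.1206; E_A = (1.3333 − 0.1206)/√2 = 0.8575.
Condition B: z_P = (84.9 − 71.9)/9.6 = 1.3542; z_E = (3.44 − 4.83)/1.41 = -0.9858; E_B = (1.3542 − (-0.9858))/√2 = 1.6546.
E_A − E_B = 0.8575 − 1.6546 = -0.7971 ≈ -0.80.

-0.80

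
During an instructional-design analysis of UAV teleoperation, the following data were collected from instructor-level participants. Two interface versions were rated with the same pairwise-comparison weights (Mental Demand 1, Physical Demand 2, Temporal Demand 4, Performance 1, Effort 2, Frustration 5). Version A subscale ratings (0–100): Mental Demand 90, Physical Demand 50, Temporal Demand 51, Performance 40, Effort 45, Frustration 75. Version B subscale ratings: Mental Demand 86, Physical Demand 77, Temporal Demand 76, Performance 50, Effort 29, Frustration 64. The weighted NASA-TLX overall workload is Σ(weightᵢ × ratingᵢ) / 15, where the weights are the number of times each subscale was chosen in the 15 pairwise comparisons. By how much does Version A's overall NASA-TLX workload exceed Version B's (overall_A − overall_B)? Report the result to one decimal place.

Version A weighted sum = 1·90 + 2·50 + 4·51 + 1·40 + 2·45 + 5·75 = 90 + 100 + 204 + 40 + 90 + 375 = 899; overall_A = 899/15 = 59.9333.
Version B weighted sum = 1·86 + 2·77 + 4·76 + 1·50 + 2·29 + 5·64 = 86 + 154 + 304 + 50 + 58 + 320 = 972; overall_B = 972/15 = 64.8000.
Difference = 59.9333 − 64.8000 = -4.8667 ≈ -4.9.

-4.9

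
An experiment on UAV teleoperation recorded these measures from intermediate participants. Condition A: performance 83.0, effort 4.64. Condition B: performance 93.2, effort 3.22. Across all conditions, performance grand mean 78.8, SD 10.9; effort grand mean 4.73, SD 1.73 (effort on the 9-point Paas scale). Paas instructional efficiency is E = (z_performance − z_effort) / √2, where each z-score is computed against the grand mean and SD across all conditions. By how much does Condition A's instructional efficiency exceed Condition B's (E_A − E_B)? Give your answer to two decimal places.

Condition A: z_P = (83.0 − 78.8)/10.9 = 0.3853; z_E = (4.64 − 4.73)/1.73 = -0.0520; E_A = (0.3853 − (-0.0520))/√2 = 0.3092.
Condition B: z_P = (93.2 − 78.8)/10.9 = 1.3211; z_E = (3.22 − 4.73)/1.73 = -0.8728; E_B = (1.3211 − (-0.8728))/√2 = 1.5513.
E_A − E_B = 0.3092 − 1.5513 = -1.2421 ≈ -1.24.

-1.24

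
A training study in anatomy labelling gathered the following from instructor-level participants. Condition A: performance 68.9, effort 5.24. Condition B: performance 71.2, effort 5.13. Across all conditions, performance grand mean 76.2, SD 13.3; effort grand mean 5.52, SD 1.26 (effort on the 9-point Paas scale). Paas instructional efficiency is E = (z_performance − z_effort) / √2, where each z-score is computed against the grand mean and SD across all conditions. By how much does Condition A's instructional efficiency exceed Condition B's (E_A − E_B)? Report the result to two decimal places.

Condition A: z_P = (68.9 − 76.2)/13.3 = -0.5489; z_E = (5.24 − 5.52)/1.26 = -0.2222; E_A = (-0.5489 − (-0.2222))/√2 = -0.2310.
Condition B: z_P = (71.2 − 76.2)/13.3 = -0.3759; z_E = (5.13 − 5.52)/1.26 = -0.3095; E_B = (-0.3759 − (-0.3095))/√2 = -0.0470.
E_A − E_B = -0.2310 − (-0.0470) = -0.1840 ≈ -0.18.

-0.18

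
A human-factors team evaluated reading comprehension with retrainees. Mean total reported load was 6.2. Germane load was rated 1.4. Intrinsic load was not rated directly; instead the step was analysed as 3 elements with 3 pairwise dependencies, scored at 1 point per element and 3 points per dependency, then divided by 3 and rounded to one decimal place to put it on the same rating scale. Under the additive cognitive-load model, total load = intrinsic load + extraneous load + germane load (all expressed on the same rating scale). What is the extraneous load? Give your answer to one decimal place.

Intrinsic (element-interactivity): (3 × 1 + 3 × 3) / 3 = 12 / 3 = 4.0000 → 4.0.
extraneous load = total − intrinsic − germane
             = 6.2 − 4.0 − 1.4 = 0.8.

0.8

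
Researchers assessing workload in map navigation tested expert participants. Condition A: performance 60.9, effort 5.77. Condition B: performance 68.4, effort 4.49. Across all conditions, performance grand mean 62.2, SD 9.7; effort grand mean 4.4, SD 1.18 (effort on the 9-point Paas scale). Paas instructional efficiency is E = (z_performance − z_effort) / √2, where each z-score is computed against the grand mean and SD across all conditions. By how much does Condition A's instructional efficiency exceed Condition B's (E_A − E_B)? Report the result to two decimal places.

-1.31

Condition A: z_P = (60.9 − 62.2)/9.7 = -0.1340; z_E = (5.77 − 4.4)/1.18 = 1.1610; E_A = (-0.1340 − 1.1610)/√2 = -0.9157.
Condition B: z_P = (68.4 − 62.2)/9.7 = 0.6392; z_E = (4.49 − 4.4)/1.18 = 0.0763; E_B = (0.6392 − 0.0763)/√2 = 0.3980.
E_A − E_B = -0.9157 − 0.3980 = -1.3137 ≈ -1.31.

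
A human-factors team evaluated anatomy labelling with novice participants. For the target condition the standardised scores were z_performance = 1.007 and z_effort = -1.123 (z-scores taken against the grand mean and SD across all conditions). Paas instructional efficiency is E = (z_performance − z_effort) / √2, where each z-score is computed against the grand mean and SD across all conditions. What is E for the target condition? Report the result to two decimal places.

z_P − z_E = 1.007 − (-1.123) = 2.1300.
E = 2.1300 / √2 = 2.1300 / 1.41421 = 1.5061 ≈ 1.51.

1.51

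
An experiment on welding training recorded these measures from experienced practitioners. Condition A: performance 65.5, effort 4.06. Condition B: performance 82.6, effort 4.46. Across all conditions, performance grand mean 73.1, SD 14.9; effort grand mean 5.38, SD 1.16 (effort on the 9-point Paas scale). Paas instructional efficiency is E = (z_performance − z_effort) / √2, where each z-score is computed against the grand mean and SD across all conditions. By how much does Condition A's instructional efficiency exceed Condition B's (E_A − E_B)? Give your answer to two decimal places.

Condition A: z_P = (65.5 − 73.1)/14.9 = -0.5101; z_E = (4.06 − 5.38)/1.16 = -1.1379; E_A = (-0.5101 − (-1.1379))/√2 = 0.4439.
Condition B: z_P = (82.6 − 73.1)/14.9 = 0.6376; z_E = (4.46 − 5.38)/1.16 = -0.7931; E_B = (0.6376 − (-0.7931))/√2 = 1.0117.
E_A − E_B = 0.4439 − 1.0117 = -0.5678 ≈ -0.57.

-0.57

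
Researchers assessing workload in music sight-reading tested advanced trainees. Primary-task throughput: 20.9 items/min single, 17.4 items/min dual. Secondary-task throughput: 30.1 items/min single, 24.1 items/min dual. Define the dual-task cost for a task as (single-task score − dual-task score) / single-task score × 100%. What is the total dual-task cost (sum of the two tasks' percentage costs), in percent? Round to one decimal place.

Primary cost = (20.9 − 17.4) / 20.9 × 100% = 16.7464%.
Secondary cost = (30.1 − 24.1) / 30.1 × 100% = 19.9336%.
Total = 16.7464% + 19.9336% = 36.6800% ≈ 36.7%.

36.7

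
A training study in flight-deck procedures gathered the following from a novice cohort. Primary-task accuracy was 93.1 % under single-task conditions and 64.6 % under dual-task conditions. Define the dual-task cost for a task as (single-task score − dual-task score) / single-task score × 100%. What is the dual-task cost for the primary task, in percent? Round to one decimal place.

30.6

Cost = (93.1 − 64.6) / 93.1 × 100%
     = 28.5000 / 93.1 × 100% = 30.6122%.
≈ 30.6%.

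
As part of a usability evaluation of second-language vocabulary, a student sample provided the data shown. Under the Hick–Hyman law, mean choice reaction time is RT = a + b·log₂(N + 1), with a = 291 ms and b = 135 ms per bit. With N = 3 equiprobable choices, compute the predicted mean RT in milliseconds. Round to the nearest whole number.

log₂(3 + 1) = log₂(4) = 2.0000.
RT = 291 + 135 × 2.0000 = 291 + 270.0000 = 561.0000 ms.
≈ 561 ms.

561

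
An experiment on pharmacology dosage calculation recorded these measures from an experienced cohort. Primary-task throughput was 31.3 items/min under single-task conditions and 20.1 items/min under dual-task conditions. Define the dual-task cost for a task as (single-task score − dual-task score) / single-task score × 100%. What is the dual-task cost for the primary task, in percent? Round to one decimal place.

Cost = (31.3 − 20.1) / 31.3 × 100%
     = 11.2000 / 31.3 × 100% = 35.7827%.
≈ 35.8%.

35.8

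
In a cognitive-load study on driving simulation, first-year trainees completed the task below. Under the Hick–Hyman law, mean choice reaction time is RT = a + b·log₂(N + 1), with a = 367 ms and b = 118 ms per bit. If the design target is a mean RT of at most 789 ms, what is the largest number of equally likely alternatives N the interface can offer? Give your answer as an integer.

Set 367 + 118·log₂(N + 1) ≤ 789.
log₂(N + 1) ≤ (789 − 367) / 118 = 3.5763.
N + 1 ≤ 2^3.5763 = 11.9282.
N ≤ 10.9282, so the largest integer N is 10.

10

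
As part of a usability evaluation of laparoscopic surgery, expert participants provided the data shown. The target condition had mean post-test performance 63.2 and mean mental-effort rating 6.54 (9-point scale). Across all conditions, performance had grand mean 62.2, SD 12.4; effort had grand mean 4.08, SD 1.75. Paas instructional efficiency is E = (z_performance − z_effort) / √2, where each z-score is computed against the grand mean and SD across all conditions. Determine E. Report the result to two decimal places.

z_performance = (63.2 − 62.2) / 12.4 = 1.0000 / 12.4 = 0.0806.
z_effort = (6.54 − 4.08) / 1.75 = 2.4600 / 1.75 = 1.4057.
z_P − z_E = 0.0806 − 1.4057 = -1.3251.
E = -1.3251 / √2 = -1.3251 / 1.41421 = -0.9370 ≈ -0.94.

-0.94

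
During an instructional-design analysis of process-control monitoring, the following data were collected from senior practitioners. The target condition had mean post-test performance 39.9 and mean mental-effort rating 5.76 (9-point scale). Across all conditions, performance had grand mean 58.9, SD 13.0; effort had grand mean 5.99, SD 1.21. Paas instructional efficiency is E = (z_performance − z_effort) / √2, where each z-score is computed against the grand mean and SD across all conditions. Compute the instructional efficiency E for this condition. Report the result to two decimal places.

z_performance = (39.9 − 58.9) / 13.0 = -19.0000 / 13.0 = -1.4615.
z_effort = (5.76 − 5.99) / 1.21 = -0.2300 / 1.21 = -0.1901.
z_P − z_E = -1.4615 − (-0.1901) = -1.2714.
E = -1.2714 / √2 = -1.2714 / 1.41421 = -0.8990 ≈ -0.90.

-0.90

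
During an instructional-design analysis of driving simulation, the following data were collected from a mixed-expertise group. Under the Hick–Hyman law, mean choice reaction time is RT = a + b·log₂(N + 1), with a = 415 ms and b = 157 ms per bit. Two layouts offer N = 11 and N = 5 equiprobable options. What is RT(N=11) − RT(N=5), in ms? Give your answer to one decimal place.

RT(11) = 415 + 157·log₂(12) = 415 + 157·3.5850 = 977.8450 ms.
RT(5) = 415 + 157·log₂(6) = 415 + 157·2.5850 = 820.8450 ms.
Difference = 977.8450 − 820.8450 = 157.0000 ≈ 157.0 ms.

157.0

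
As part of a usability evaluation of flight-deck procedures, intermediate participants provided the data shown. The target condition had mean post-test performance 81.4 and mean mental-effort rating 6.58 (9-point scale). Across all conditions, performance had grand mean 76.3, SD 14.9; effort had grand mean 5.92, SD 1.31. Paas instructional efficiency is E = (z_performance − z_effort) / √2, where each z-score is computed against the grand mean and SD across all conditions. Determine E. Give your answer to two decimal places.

-0.11

z_performance = (81.4 − 76.3) / 14.9 = 5.1000 / 14.9 = 0.3423.
z_effort = (6.58 − 5.92) / 1.31 = 0.6600 / 1.31 = 0.5038.
z_P − z_E = 0.3423 − 0.5038 = -0.1615.
E = -0.1615 / √2 = -0.1615 / 1.41421 = -0.1142 ≈ -0.11.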